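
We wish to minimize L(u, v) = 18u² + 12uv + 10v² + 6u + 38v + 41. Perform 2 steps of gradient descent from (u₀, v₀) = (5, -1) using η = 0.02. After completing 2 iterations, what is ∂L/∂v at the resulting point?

∇L = (36u + 12v + 6, 12u + 20v + 38)
Step 1: at (5, -1), ∇L = (174, 78) → (5, -1) − 0.02·(174, 78) = (1.52, -2.56)
Step 2: at (1.52, -2.56), ∇L = (30, 5.04) → (1.52, -2.56) − 0.02·(30, 5.04) = (0.92, -2.6608)
∂L/∂v at (0.92, -2.6608) = -4.176

-4.176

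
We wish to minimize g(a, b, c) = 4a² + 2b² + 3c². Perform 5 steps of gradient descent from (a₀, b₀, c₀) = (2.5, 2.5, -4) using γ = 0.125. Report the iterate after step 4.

(0, 0.15625, -0.015625)

∇g = (8a, 4b, 6c)
(a₁, b₁, c₁) = (2.5, 2.5, -4) − 0.125·(20, 10, -24) = (0, 1.25, -1)
(a₂, b₂, c₂) = (0, 1.25, -1) − 0.125·(0, 5, -6) = (0, 0.625, -0.25)
(a₃, b₃, c₃) = (0, 0.625, -0.25) − 0.125·(0, 2.5, -1.5) = (0, 0.3125, -0.0625)
(a₄, b₄, c₄) = (0, 0.3125, -0.0625) − 0.125·(0, 1.25, -0.375) = (0, 0.15625, -0.015625)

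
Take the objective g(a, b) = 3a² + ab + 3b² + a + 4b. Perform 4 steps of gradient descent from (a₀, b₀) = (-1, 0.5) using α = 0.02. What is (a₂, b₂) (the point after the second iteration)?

(-0.8284, 0.2726)

∇g = (6a + b + 1, a + 6b + 4)
(a₁, b₁) = (-1, 0.5) − 0.02·(-4.5, 6) = (-0.91, 0.38)
(a₂, b₂) = (-0.91, 0.38) − 0.02·(-4.08, 5.37) = (-0.8284, 0.2726)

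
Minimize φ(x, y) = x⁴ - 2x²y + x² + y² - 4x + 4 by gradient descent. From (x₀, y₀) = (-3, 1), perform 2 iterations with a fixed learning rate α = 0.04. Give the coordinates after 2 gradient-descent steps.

∇φ = (4x³ - 4xy + 2x - 4, -2x² + 2y)
Step 1: at (-3, 1), ∇φ = (-106, -16) → (-3, 1) − 0.04·(-106, -16) = (1.24, 1.64)
Step 2: at (1.24, 1.64), ∇φ = (-2.027904, 0.2048) → (1.24, 1.64) − 0.04·(-2.027904, 0.2048) = (1.32111616, 1.631808)

(1.32111616, 1.631808)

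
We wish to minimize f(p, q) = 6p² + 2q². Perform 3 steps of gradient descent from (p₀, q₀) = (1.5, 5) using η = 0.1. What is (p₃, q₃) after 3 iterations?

(-0.012, 1.08)

∇f = (12p, 4q)
(p₁, q₁) = (1.5, 5) − 0.1·(18, 20) = (-0.3, 3)
(p₂, q₂) = (-0.3, 3) − 0.1·(-3.6, 12) = (0.06, 1.8)
(p₃, q₃) = (0.06, 1.8) − 0.1·(0.72, 7.2) = (-0.012, 1.08)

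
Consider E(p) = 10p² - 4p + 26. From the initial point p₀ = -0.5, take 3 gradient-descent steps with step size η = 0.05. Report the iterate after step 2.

0.2

E′(p) = 20p - 4
Step 1: E′(-0.5) = -14; p₁ = -0.5 − 0.05·(-14) = 0.2
Step 2: E′(0.2) = 0; p₂ = 0.2 − 0.05·0 = 0.2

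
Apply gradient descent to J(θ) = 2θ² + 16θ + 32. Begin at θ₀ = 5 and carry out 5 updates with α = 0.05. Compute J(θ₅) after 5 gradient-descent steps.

J′(θ) = 4θ + 16
θ₁ = 5 − 0.05·36 = 3.2
θ₂ = 3.2 − 0.05·28.8 = 1.76
θ₃ = 1.76 − 0.05·23.04 = 0.608
θ₄ = 0.608 − 0.05·18.432 = -0.3136
θ₅ = -0.3136 − 0.05·14.7456 = -1.05088
J(-1.05088) = 17.3946175488

17.3946175488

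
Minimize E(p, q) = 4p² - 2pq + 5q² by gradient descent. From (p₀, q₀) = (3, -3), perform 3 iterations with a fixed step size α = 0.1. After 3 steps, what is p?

∇E = (8p - 2q, -2p + 10q)
Step 1: at (3, -3), ∇E = (30, -36) → (3, -3) − 0.1·(30, -36) = (0, 0.6)
Step 2: at (0, 0.6), ∇E = (-1.2, 6) → (0, 0.6) − 0.1·(-1.2, 6) = (0.12, 0)
Step 3: at (0.12, 0), ∇E = (0.96, -0.24) → (0.12, 0) − 0.1·(0.96, -0.24) = (0.024, 0.024)
p = 0.024

0.024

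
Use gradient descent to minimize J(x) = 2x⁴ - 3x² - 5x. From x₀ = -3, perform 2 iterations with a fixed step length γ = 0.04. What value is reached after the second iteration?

-36.40087296

J′(x) = 8x³ - 6x - 5
x₁ = -3 − 0.04·(-203) = 5.12
x₂ = 5.12 − 0.04·1038.021824 = -36.40087296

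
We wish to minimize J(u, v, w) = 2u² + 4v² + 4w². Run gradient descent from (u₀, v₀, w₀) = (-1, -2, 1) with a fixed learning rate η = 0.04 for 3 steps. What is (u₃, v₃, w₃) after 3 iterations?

(-0.592704, -0.628864, 0.314432)

∇J = (4u, 8v, 8w)
(u₁, v₁, w₁) = (-1, -2, 1) − 0.04·(-4, -16, 8) = (-0.84, -1.36, 0.68)
(u₂, v₂, w₂) = (-0.84, -1.36, 0.68) − 0.04·(-3.36, -10.88, 5.44) = (-0.7056, -0.9248, 0.4624)
(u₃, v₃, w₃) = (-0.7056, -0.9248, 0.4624) − 0.04·(-2.8224, -7.3984, 3.6992) = (-0.592704, -0.628864, 0.314432)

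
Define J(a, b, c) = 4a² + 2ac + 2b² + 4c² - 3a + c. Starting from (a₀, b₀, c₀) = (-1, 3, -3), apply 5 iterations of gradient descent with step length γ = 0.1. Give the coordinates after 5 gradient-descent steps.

∇J = (8a + 2c - 3, 4b, 2a + 8c + 1)
Step 1: at (-1, 3, -3), ∇J = (-17, 12, -25) → (-1, 3, -3) − 0.1·(-17, 12, -25) = (0.7, 1.8, -0.5)
Step 2: at (0.7, 1.8, -0.5), ∇J = (1.6, 7.2, -1.6) → (0.7, 1.8, -0.5) − 0.1·(1.6, 7.2, -1.6) = (0.54, 1.08, -0.34)
Step 3: at (0.54, 1.08, -0.34), ∇J = (0.64, 4.32, -0.64) → (0.54, 1.08, -0.34) − 0.1·(0.64, 4.32, -0.64) = (0.476, 0.648, -0.276)
Step 4: at (0.476, 0.648, -0.276), ∇J = (0.256, 2.592, -0.256) → (0.476, 0.648, -0.276) − 0.1·(0.256, 2.592, -0.256) = (0.4504, 0.3888, -0.2504)
Step 5: at (0.4504, 0.3888, -0.2504), ∇J = (0.1024, 1.5552, -0.1024) → (0.4504, 0.3888, -0.2504) − 0.1·(0.1024, 1.5552, -0.1024) = (0.44016, 0.23328, -0.24016)

(0.44016, 0.23328, -0.24016)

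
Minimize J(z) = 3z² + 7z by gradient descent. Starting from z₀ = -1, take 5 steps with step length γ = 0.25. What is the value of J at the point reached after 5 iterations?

J′(z) = 6z + 7
z₁ = -1 − 0.25·1 = -1.25
z₂ = -1.25 − 0.25·(-0.5) = -1.125
z₃ = -1.125 − 0.25·0.25 = -1.1875
z₄ = -1.1875 − 0.25·(-0.125) = -1.15625
z₅ = -1.15625 − 0.25·0.0625 = -1.171875
J(-1.171875) = -4.083251953125

-4.083251953125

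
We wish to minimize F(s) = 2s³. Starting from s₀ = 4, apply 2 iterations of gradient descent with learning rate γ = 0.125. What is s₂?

F′(s) = 6s²
s₁ = 4 − 0.125·96 = -8
s₂ = -8 − 0.125·384 = -56

-56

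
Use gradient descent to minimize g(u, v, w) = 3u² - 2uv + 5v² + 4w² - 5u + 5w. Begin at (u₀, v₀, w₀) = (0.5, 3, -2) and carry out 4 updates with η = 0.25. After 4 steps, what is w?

∇g = (6u - 2v - 5, -2u + 10v, 8w + 5)
(u₁, v₁, w₁) = (0.5, 3, -2) − 0.25·(-8, 29, -11) = (2.5, -4.25, 0.75)
(u₂, v₂, w₂) = (2.5, -4.25, 0.75) − 0.25·(18.5, -47.5, 11) = (-2.125, 7.625, -2)
(u₃, v₃, w₃) = (-2.125, 7.625, -2) − 0.25·(-33, 80.5, -11) = (6.125, -12.5, 0.75)
(u₄, v₄, w₄) = (6.125, -12.5, 0.75) − 0.25·(56.75, -137.25, 11) = (-8.0625, 21.8125, -2)
w = -2

-2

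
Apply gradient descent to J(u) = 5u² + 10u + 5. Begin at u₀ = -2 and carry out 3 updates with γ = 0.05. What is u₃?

J′(u) = 10u + 10
Step 1: J′(-2) = -10; u₁ = -2 − 0.05·(-10) = -1.5
Step 2: J′(-1.5) = -5; u₂ = -1.5 − 0.05·(-5) = -1.25
Step 3: J′(-1.25) = -2.5; u₃ = -1.25 − 0.05·(-2.5) = -1.125

-1.125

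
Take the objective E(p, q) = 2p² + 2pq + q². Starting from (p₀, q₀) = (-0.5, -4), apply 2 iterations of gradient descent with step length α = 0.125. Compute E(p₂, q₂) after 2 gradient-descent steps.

2.7587890625

∇E = (4p + 2q, 2p + 2q)
(p₁, q₁) = (-0.5, -4) − 0.125·(-10, -9) = (0.75, -2.875)
(p₂, q₂) = (0.75, -2.875) − 0.125·(-2.75, -4.25) = (1.09375, -2.34375)
E(1.09375, -2.34375) = 2.7587890625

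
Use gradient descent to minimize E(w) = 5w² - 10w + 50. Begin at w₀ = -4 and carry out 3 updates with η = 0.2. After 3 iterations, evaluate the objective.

170

E′(w) = 10w - 10
w₁ = -4 − 0.2·(-50) = 6
w₂ = 6 − 0.2·50 = -4
w₃ = -4 − 0.2·(-50) = 6
E(6) = 170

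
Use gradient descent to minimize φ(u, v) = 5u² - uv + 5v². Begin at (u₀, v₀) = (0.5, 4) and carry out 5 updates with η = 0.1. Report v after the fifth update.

0.000005

∇φ = (10u - v, -u + 10v)
(u₁, v₁) = (0.5, 4) − 0.1·(1, 39.5) = (0.4, 0.05)
(u₂, v₂) = (0.4, 0.05) − 0.1·(3.95, 0.1) = (0.005, 0.04)
(u₃, v₃) = (0.005, 0.04) − 0.1·(0.01, 0.395) = (0.004, 0.0005)
(u₄, v₄) = (0.004, 0.0005) − 0.1·(0.0395, 0.001) = (0.00005, 0.0004)
(u₅, v₅) = (0.00005, 0.0004) − 0.1·(0.0001, 0.00395) = (0.00004, 0.000005)
v = 0.000005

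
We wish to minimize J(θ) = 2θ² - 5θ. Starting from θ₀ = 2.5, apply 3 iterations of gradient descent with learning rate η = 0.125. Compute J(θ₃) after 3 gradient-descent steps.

-3.076171875

J′(θ) = 4θ - 5
θ₁ = 2.5 − 0.125·5 = 1.875
θ₂ = 1.875 − 0.125·2.5 = 1.5625
θ₃ = 1.5625 − 0.125·1.25 = 1.40625
J(1.40625) = -3.076171875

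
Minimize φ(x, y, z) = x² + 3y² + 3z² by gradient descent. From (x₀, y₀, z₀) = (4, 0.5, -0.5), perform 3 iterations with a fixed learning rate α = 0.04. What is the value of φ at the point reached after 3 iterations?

∇φ = (2x, 6y, 6z)
(x₁, y₁, z₁) = (4, 0.5, -0.5) − 0.04·(8, 3, -3) = (3.68, 0.38, -0.38)
(x₂, y₂, z₂) = (3.68, 0.38, -0.38) − 0.04·(7.36, 2.28, -2.28) = (3.3856, 0.2888, -0.2888)
(x₃, y₃, z₃) = (3.3856, 0.2888, -0.2888) − 0.04·(6.7712, 1.7328, -1.7328) = (3.114752, 0.219488, -0.219488)
φ(3.114752, 0.219488, -0.219488) = 9.990729914368

9.990729914368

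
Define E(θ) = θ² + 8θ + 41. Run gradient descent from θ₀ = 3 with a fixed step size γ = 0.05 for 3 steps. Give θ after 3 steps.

E′(θ) = 2θ + 8
Step 1: E′(3) = 14; θ₁ = 3 − 0.05·14 = 2.3
Step 2: E′(2.3) = 12.6; θ₂ = 2.3 − 0.05·12.6 = 1.67
Step 3: E′(1.67) = 11.34; θ₃ = 1.67 − 0.05·11.34 = 1.103

1.103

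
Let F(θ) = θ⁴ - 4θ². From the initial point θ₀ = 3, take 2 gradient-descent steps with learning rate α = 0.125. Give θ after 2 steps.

195.9375

F′(θ) = 4θ³ - 8θ
Step 1: F′(3) = 84; θ₁ = 3 − 0.125·84 = -7.5
Step 2: F′(-7.5) = -1627.5; θ₂ = -7.5 − 0.125·(-1627.5) = 195.9375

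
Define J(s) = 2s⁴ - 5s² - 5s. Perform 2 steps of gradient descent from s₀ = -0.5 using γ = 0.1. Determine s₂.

-0.2488

J′(s) = 8s³ - 10s - 5
s₁ = -0.5 − 0.1·(-1) = -0.4
s₂ = -0.4 − 0.1·(-1.512) = -0.2488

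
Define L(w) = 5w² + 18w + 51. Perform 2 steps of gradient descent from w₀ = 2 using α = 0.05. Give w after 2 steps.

L′(w) = 10w + 18
Step 1: L′(2) = 38; w₁ = 2 − 0.05·38 = 0.1
Step 2: L′(0.1) = 19; w₂ = 0.1 − 0.05·19 = -0.85

-0.85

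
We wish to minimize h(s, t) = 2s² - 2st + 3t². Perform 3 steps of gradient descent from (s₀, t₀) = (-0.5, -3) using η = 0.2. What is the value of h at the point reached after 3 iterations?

∇h = (4s - 2t, -2s + 6t)
Step 1: at (-0.5, -3), ∇h = (4, -17) → (-0.5, -3) − 0.2·(4, -17) = (-1.3, 0.4)
Step 2: at (-1.3, 0.4), ∇h = (-6, 5) → (-1.3, 0.4) − 0.2·(-6, 5) = (-0.1, -0.6)
Step 3: at (-0.1, -0.6), ∇h = (0.8, -3.4) → (-0.1, -0.6) − 0.2·(0.8, -3.4) = (-0.26, 0.08)
h(-0.26, 0.08) = 0.196

0.196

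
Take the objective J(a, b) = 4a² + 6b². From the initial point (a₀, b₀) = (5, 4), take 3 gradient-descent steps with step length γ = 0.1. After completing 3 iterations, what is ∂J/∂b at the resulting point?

-0.384

∇J = (8a, 12b)
(a₁, b₁) = (5, 4) − 0.1·(40, 48) = (1, -0.8)
(a₂, b₂) = (1, -0.8) − 0.1·(8, -9.6) = (0.2, 0.16)
(a₃, b₃) = (0.2, 0.16) − 0.1·(1.6, 1.92) = (0.04, -0.032)
∂J/∂b at (0.04, -0.032) = -0.384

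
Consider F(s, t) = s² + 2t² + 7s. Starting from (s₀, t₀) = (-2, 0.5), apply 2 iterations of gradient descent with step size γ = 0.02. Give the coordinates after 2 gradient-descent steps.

(-2.1176, 0.4232)

∇F = (2s + 7, 4t)
(s₁, t₁) = (-2, 0.5) − 0.02·(3, 2) = (-2.06, 0.46)
(s₂, t₂) = (-2.06, 0.46) − 0.02·(2.88, 1.84) = (-2.1176, 0.4232)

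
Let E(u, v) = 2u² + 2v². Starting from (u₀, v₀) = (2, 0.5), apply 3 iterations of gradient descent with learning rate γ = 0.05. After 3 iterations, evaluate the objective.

∇E = (4u, 4v)
(u₁, v₁) = (2, 0.5) − 0.05·(8, 2) = (1.6, 0.4)
(u₂, v₂) = (1.6, 0.4) − 0.05·(6.4, 1.6) = (1.28, 0.32)
(u₃, v₃) = (1.28, 0.32) − 0.05·(5.12, 1.28) = (1.024, 0.256)
E(1.024, 0.256) = 2.228224

2.228224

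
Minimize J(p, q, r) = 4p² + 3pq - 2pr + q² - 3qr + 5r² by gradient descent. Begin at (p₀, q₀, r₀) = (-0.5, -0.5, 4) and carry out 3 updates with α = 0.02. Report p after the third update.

0.053992

∇J = (8p + 3q - 2r, 3p + 2q - 3r, -2p - 3q + 10r)
(p₁, q₁, r₁) = (-0.5, -0.5, 4) − 0.02·(-13.5, -14.5, 42.5) = (-0.23, -0.21, 3.15)
(p₂, q₂, r₂) = (-0.23, -0.21, 3.15) − 0.02·(-8.77, -10.56, 32.59) = (-0.0546, 0.0012, 2.4982)
(p₃, q₃, r₃) = (-0.0546, 0.0012, 2.4982) − 0.02·(-5.4296, -7.656, 25.0876) = (0.053992, 0.15432, 1.996448)
p = 0.053992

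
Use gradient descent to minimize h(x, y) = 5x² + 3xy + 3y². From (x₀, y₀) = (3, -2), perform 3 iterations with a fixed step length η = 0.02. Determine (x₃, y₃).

(1.817424, -1.763336)

∇h = (10x + 3y, 3x + 6y)
Step 1: at (3, -2), ∇h = (24, -3) → (3, -2) − 0.02·(24, -3) = (2.52, -1.94)
Step 2: at (2.52, -1.94), ∇h = (19.38, -4.08) → (2.52, -1.94) − 0.02·(19.38, -4.08) = (2.1324, -1.8584)
Step 3: at (2.1324, -1.8584), ∇h = (15.7488, -4.7532) → (2.1324, -1.8584) − 0.02·(15.7488, -4.7532) = (1.817424, -1.763336)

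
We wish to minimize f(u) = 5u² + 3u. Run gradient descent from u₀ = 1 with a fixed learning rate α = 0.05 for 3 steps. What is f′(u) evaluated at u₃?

f′(u) = 10u + 3
Step 1: f′(1) = 13; u₁ = 1 − 0.05·13 = 0.35
Step 2: f′(0.35) = 6.5; u₂ = 0.35 − 0.05·6.5 = 0.025
Step 3: f′(0.025) = 3.25; u₃ = 0.025 − 0.05·3.25 = -0.1375
f′(u) at (-0.1375) = 1.625

1.625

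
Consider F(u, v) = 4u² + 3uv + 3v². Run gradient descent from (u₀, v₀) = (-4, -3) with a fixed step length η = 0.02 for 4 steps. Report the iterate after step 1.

∇F = (8u + 3v, 3u + 6v)
Step 1: at (-4, -3), ∇F = (-41, -30) → (-4, -3) − 0.02·(-41, -30) = (-3.18, -2.4)

(-3.18, -2.4)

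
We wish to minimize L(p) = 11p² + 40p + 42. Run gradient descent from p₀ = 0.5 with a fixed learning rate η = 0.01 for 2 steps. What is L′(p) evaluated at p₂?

31.0284

L′(p) = 22p + 40
Step 1: L′(0.5) = 51; p₁ = 0.5 − 0.01·51 = -0.01
Step 2: L′(-0.01) = 39.78; p₂ = -0.01 − 0.01·39.78 = -0.4078
L′(p) at (-0.4078) = 31.0284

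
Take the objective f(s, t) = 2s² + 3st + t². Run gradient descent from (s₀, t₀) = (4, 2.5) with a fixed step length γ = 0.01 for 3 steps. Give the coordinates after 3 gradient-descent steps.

(3.3376065, 2.020706)

∇f = (4s + 3t, 3s + 2t)
Step 1: at (4, 2.5), ∇f = (23.5, 17) → (4, 2.5) − 0.01·(23.5, 17) = (3.765, 2.33)
Step 2: at (3.765, 2.33), ∇f = (22.05, 15.955) → (3.765, 2.33) − 0.01·(22.05, 15.955) = (3.5445, 2.17045)
Step 3: at (3.5445, 2.17045), ∇f = (20.68935, 14.9744) → (3.5445, 2.17045) − 0.01·(20.68935, 14.9744) = (3.3376065, 2.020706)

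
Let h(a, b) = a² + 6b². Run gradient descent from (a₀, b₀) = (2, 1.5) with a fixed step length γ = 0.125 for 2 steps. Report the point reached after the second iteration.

(1.125, 0.375)

∇h = (2a, 12b)
(a₁, b₁) = (2, 1.5) − 0.125·(4, 18) = (1.5, -0.75)
(a₂, b₂) = (1.5, -0.75) − 0.125·(3, -9) = (1.125, 0.375)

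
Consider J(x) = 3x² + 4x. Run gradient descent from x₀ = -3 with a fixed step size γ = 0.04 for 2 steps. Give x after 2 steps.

J′(x) = 6x + 4
x₁ = -3 − 0.04·(-14) = -2.44
x₂ = -2.44 − 0.04·(-10.64) = -2.0144

-2.0144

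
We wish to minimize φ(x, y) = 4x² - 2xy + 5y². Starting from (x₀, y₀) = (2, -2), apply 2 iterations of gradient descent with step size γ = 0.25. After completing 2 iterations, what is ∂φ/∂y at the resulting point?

∇φ = (8x - 2y, -2x + 10y)
Step 1: at (2, -2), ∇φ = (20, -24) → (2, -2) − 0.25·(20, -24) = (-3, 4)
Step 2: at (-3, 4), ∇φ = (-32, 46) → (-3, 4) − 0.25·(-32, 46) = (5, -7.5)
∂φ/∂y at (5, -7.5) = -85

-85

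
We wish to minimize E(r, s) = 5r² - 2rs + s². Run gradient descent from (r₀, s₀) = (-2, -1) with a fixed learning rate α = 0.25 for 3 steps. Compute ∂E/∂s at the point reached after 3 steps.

-18

∇E = (10r - 2s, -2r + 2s)
(r₁, s₁) = (-2, -1) − 0.25·(-18, 2) = (2.5, -1.5)
(r₂, s₂) = (2.5, -1.5) − 0.25·(28, -8) = (-4.5, 0.5)
(r₃, s₃) = (-4.5, 0.5) − 0.25·(-46, 10) = (7, -2)
∂E/∂s at (7, -2) = -18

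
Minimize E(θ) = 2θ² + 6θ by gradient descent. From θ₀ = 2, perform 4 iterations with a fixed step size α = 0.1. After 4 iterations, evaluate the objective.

E′(θ) = 4θ + 6
Step 1: E′(2) = 14; θ₁ = 2 − 0.1·14 = 0.6
Step 2: E′(0.6) = 8.4; θ₂ = 0.6 − 0.1·8.4 = -0.24
Step 3: E′(-0.24) = 5.04; θ₃ = -0.24 − 0.1·5.04 = -0.744
Step 4: E′(-0.744) = 3.024; θ₄ = -0.744 − 0.1·3.024 = -1.0464
E(-1.0464) = -4.08849408

-4.08849408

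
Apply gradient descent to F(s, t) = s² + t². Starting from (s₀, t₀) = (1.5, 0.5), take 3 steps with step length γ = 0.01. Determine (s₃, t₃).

(1.411788, 0.470596)

∇F = (2s, 2t)
Step 1: at (1.5, 0.5), ∇F = (3, 1) → (1.5, 0.5) − 0.01·(3, 1) = (1.47, 0.49)
Step 2: at (1.47, 0.49), ∇F = (2.94, 0.98) → (1.47, 0.49) − 0.01·(2.94, 0.98) = (1.4406, 0.4802)
Step 3: at (1.4406, 0.4802), ∇F = (2.8812, 0.9604) → (1.4406, 0.4802) − 0.01·(2.8812, 0.9604) = (1.411788, 0.470596)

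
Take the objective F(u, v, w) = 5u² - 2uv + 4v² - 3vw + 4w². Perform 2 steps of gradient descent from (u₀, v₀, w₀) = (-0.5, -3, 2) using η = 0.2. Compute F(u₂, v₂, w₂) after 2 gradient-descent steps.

174.4948

∇F = (10u - 2v, -2u + 8v - 3w, -3v + 8w)
Step 1: at (-0.5, -3, 2), ∇F = (1, -29, 25) → (-0.5, -3, 2) − 0.2·(1, -29, 25) = (-0.7, 2.8, -3)
Step 2: at (-0.7, 2.8, -3), ∇F = (-12.6, 32.8, -32.4) → (-0.7, 2.8, -3) − 0.2·(-12.6, 32.8, -32.4) = (1.82, -3.76, 3.48)
F(1.82, -3.76, 3.48) = 174.4948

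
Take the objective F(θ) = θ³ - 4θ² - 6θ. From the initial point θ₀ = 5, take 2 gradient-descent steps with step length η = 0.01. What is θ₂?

4.481277

F′(θ) = 3θ² - 8θ - 6
θ₁ = 5 − 0.01·29 = 4.71
θ₂ = 4.71 − 0.01·22.8723 = 4.481277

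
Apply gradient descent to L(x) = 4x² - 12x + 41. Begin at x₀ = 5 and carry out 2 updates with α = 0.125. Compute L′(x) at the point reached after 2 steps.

L′(x) = 8x - 12
Step 1: L′(5) = 28; x₁ = 5 − 0.125·28 = 1.5
Step 2: L′(1.5) = 0; x₂ = 1.5 − 0.125·0 = 1.5
L′(x) at (1.5) = 0

0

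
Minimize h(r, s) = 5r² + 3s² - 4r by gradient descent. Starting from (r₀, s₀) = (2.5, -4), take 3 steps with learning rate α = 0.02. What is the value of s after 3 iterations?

-2.725888

∇h = (10r - 4, 6s)
(r₁, s₁) = (2.5, -4) − 0.02·(21, -24) = (2.08, -3.52)
(r₂, s₂) = (2.08, -3.52) − 0.02·(16.8, -21.12) = (1.744, -3.0976)
(r₃, s₃) = (1.744, -3.0976) − 0.02·(13.44, -18.5856) = (1.4752, -2.725888)
s = -2.725888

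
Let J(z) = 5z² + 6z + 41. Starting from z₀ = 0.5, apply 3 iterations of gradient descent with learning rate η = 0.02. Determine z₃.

-0.0368

J′(z) = 10z + 6
Step 1: J′(0.5) = 11; z₁ = 0.5 − 0.02·11 = 0.28
Step 2: J′(0.28) = 8.8; z₂ = 0.28 − 0.02·8.8 = 0.104
Step 3: J′(0.104) = 7.04; z₃ = 0.104 − 0.02·7.04 = -0.0368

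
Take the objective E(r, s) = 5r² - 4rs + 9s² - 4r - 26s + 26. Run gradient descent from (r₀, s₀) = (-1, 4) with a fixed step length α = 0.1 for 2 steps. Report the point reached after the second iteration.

∇E = (10r - 4s - 4, -4r + 18s - 26)
Step 1: at (-1, 4), ∇E = (-30, 50) → (-1, 4) − 0.1·(-30, 50) = (2, -1)
Step 2: at (2, -1), ∇E = (20, -52) → (2, -1) − 0.1·(20, -52) = (0, 4.2)

(0, 4.2)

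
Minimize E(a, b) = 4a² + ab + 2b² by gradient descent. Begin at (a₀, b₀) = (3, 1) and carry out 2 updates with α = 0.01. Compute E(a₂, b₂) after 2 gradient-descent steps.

∇E = (8a + b, a + 4b)
Step 1: at (3, 1), ∇E = (25, 7) → (3, 1) − 0.01·(25, 7) = (2.75, 0.93)
Step 2: at (2.75, 0.93), ∇E = (22.93, 6.47) → (2.75, 0.93) − 0.01·(22.93, 6.47) = (2.5207, 0.8653)
E(2.5207, 0.8653) = 29.09436385

29.09436385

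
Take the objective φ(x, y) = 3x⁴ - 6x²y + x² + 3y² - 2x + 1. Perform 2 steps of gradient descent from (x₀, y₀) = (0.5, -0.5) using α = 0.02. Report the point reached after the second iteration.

∇φ = (12x³ - 12xy + 2x - 2, -6x² + 6y)
Step 1: at (0.5, -0.5), ∇φ = (3.5, -4.5) → (0.5, -0.5) − 0.02·(3.5, -4.5) = (0.43, -0.41)
Step 2: at (0.43, -0.41), ∇φ = (1.929684, -3.5694) → (0.43, -0.41) − 0.02·(1.929684, -3.5694) = (0.39140632, -0.338612)

(0.39140632, -0.338612)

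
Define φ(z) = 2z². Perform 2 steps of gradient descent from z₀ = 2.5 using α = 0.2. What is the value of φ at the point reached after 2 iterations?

0.02

φ′(z) = 4z
Step 1: φ′(2.5) = 10; z₁ = 2.5 − 0.2·10 = 0.5
Step 2: φ′(0.5) = 2; z₂ = 0.5 − 0.2·2 = 0.1
φ(0.1) = 0.02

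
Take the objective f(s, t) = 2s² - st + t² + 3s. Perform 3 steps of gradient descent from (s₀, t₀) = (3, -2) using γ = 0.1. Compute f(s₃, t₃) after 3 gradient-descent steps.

∇f = (4s - t + 3, -s + 2t)
Step 1: at (3, -2), ∇f = (17, -7) → (3, -2) − 0.1·(17, -7) = (1.3, -1.3)
Step 2: at (1.3, -1.3), ∇f = (9.5, -3.9) → (1.3, -1.3) − 0.1·(9.5, -3.9) = (0.35, -0.91)
Step 3: at (0.35, -0.91), ∇f = (5.31, -2.17) → (0.35, -0.91) − 0.1·(5.31, -2.17) = (-0.181, -0.693)
f(-0.181, -0.693) = -0.122662

-0.122662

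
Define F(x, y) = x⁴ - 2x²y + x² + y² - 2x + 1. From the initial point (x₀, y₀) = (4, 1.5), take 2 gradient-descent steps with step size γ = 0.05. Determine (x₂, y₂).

(86.9368, 8.896)

∇F = (4x³ - 4xy + 2x - 2, -2x² + 2y)
(x₁, y₁) = (4, 1.5) − 0.05·(238, -29) = (-7.9, 2.95)
(x₂, y₂) = (-7.9, 2.95) − 0.05·(-1896.736, -118.92) = (86.9368, 8.896)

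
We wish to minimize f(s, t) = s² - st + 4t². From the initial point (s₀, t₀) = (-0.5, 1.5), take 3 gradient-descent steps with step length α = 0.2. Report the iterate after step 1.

∇f = (2s - t, -s + 8t)
(s₁, t₁) = (-0.5, 1.5) − 0.2·(-2.5, 12.5) = (0, -1)

(0, -1)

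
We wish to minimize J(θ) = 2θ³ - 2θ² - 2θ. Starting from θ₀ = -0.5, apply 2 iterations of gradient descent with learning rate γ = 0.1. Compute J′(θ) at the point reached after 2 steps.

J′(θ) = 6θ² - 4θ - 2
Step 1: J′(-0.5) = 1.5; θ₁ = -0.5 − 0.1·1.5 = -0.65
Step 2: J′(-0.65) = 3.135; θ₂ = -0.65 − 0.1·3.135 = -0.9635
J′(θ) at (-0.9635) = 7.4239935

7.4239935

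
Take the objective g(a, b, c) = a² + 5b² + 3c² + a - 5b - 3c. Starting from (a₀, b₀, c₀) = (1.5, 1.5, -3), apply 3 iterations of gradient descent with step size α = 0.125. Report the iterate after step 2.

∇g = (2a + 1, 10b - 5, 6c - 3)
Step 1: at (1.5, 1.5, -3), ∇g = (4, 10, -21) → (1.5, 1.5, -3) − 0.125·(4, 10, -21) = (1, 0.25, -0.375)
Step 2: at (1, 0.25, -0.375), ∇g = (3, -2.5, -5.25) → (1, 0.25, -0.375) − 0.125·(3, -2.5, -5.25) = (0.625, 0.5625, 0.28125)

(0.625, 0.5625, 0.28125)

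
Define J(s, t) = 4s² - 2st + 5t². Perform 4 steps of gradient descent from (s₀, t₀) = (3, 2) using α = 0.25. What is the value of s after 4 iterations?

0

∇J = (8s - 2t, -2s + 10t)
Step 1: at (3, 2), ∇J = (20, 14) → (3, 2) − 0.25·(20, 14) = (-2, -1.5)
Step 2: at (-2, -1.5), ∇J = (-13, -11) → (-2, -1.5) − 0.25·(-13, -11) = (1.25, 1.25)
Step 3: at (1.25, 1.25), ∇J = (7.5, 10) → (1.25, 1.25) − 0.25·(7.5, 10) = (-0.625, -1.25)
Step 4: at (-0.625, -1.25), ∇J = (-2.5, -11.25) → (-0.625, -1.25) − 0.25·(-2.5, -11.25) = (0, 1.5625)
s = 0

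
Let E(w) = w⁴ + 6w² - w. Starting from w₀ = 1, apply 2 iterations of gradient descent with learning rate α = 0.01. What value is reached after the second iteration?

E′(w) = 4w³ + 12w - 1
w₁ = 1 − 0.01·15 = 0.85
w₂ = 0.85 − 0.01·11.6565 = 0.733435

0.733435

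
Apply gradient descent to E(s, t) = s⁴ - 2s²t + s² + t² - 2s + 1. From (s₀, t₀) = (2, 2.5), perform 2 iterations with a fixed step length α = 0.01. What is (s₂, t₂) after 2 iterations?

∇E = (4s³ - 4st + 2s - 2, -2s² + 2t)
(s₁, t₁) = (2, 2.5) − 0.01·(14, -3) = (1.86, 2.53)
(s₂, t₂) = (1.86, 2.53) − 0.01·(8.636224, -1.8592) = (1.77363776, 2.548592)

(1.77363776, 2.548592)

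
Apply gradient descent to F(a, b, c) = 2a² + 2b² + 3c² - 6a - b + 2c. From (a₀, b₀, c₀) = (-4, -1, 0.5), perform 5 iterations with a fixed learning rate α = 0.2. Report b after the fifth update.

0.2496

∇F = (4a - 6, 4b - 1, 6c + 2)
Step 1: at (-4, -1, 0.5), ∇F = (-22, -5, 5) → (-4, -1, 0.5) − 0.2·(-22, -5, 5) = (0.4, 0, -0.5)
Step 2: at (0.4, 0, -0.5), ∇F = (-4.4, -1, -1) → (0.4, 0, -0.5) − 0.2·(-4.4, -1, -1) = (1.28, 0.2, -0.3)
Step 3: at (1.28, 0.2, -0.3), ∇F = (-0.88, -0.2, 0.2) → (1.28, 0.2, -0.3) − 0.2·(-0.88, -0.2, 0.2) = (1.456, 0.24, -0.34)
Step 4: at (1.456, 0.24, -0.34), ∇F = (-0.176, -0.04, -0.04) → (1.456, 0.24, -0.34) − 0.2·(-0.176, -0.04, -0.04) = (1.4912, 0.248, -0.332)
Step 5: at (1.4912, 0.248, -0.332), ∇F = (-0.0352, -0.008, 0.008) → (1.4912, 0.248, -0.332) − 0.2·(-0.0352, -0.008, 0.008) = (1.49824, 0.2496, -0.3336)
b = 0.2496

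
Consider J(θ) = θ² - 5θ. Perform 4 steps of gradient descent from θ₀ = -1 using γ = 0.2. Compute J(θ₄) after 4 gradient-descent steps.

-6.04424704

J′(θ) = 2θ - 5
Step 1: J′(-1) = -7; θ₁ = -1 − 0.2·(-7) = 0.4
Step 2: J′(0.4) = -4.2; θ₂ = 0.4 − 0.2·(-4.2) = 1.24
Step 3: J′(1.24) = -2.52; θ₃ = 1.24 − 0.2·(-2.52) = 1.744
Step 4: J′(1.744) = -1.512; θ₄ = 1.744 − 0.2·(-1.512) = 2.0464
J(2.0464) = -6.04424704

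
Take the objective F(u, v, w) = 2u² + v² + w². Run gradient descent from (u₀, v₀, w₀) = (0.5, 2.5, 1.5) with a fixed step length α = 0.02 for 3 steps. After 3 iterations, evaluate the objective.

6.956618713088

∇F = (4u, 2v, 2w)
(u₁, v₁, w₁) = (0.5, 2.5, 1.5) − 0.02·(2, 5, 3) = (0.46, 2.4, 1.44)
(u₂, v₂, w₂) = (0.46, 2.4, 1.44) − 0.02·(1.84, 4.8, 2.88) = (0.4232, 2.304, 1.3824)
(u₃, v₃, w₃) = (0.4232, 2.304, 1.3824) − 0.02·(1.6928, 4.608, 2.7648) = (0.389344, 2.21184, 1.327104)
F(0.389344, 2.21184, 1.327104) = 6.956618713088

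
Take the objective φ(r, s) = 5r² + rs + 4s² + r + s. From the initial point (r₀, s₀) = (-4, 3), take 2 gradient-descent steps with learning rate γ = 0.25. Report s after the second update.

∇φ = (10r + s + 1, r + 8s + 1)
(r₁, s₁) = (-4, 3) − 0.25·(-36, 21) = (5, -2.25)
(r₂, s₂) = (5, -2.25) − 0.25·(48.75, -12) = (-7.1875, 0.75)
s = 0.75

0.75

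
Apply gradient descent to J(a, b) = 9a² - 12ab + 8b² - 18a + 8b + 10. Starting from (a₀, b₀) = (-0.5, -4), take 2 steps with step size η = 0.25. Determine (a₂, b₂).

(50.125, -44.75)

∇J = (18a - 12b - 18, -12a + 16b + 8)
(a₁, b₁) = (-0.5, -4) − 0.25·(21, -50) = (-5.75, 8.5)
(a₂, b₂) = (-5.75, 8.5) − 0.25·(-223.5, 213) = (50.125, -44.75)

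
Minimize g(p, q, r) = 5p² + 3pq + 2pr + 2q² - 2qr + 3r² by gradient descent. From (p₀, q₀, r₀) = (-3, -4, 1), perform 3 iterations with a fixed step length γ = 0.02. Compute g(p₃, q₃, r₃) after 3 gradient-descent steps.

∇g = (10p + 3q + 2r, 3p + 4q - 2r, 2p - 2q + 6r)
Step 1: at (-3, -4, 1), ∇g = (-40, -27, 8) → (-3, -4, 1) − 0.02·(-40, -27, 8) = (-2.2, -3.46, 0.84)
Step 2: at (-2.2, -3.46, 0.84), ∇g = (-30.7, -22.12, 7.56) → (-2.2, -3.46, 0.84) − 0.02·(-30.7, -22.12, 7.56) = (-1.586, -3.0176, 0.6888)
Step 3: at (-1.586, -3.0176, 0.6888), ∇g = (-23.5352, -18.206, 6.996) → (-1.586, -3.0176, 0.6888) − 0.02·(-23.5352, -18.206, 6.996) = (-1.115296, -2.65348, 0.54888)
g(-1.115296, -2.65348, 0.54888) = 31.77194958016

31.77194958016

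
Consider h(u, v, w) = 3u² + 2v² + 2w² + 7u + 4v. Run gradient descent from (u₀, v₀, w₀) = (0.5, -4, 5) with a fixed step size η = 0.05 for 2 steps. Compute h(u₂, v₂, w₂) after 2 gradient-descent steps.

23.7703

∇h = (6u + 7, 4v + 4, 4w)
(u₁, v₁, w₁) = (0.5, -4, 5) − 0.05·(10, -12, 20) = (0, -3.4, 4)
(u₂, v₂, w₂) = (0, -3.4, 4) − 0.05·(7, -9.6, 16) = (-0.35, -2.92, 3.2)
h(-0.35, -2.92, 3.2) = 23.7703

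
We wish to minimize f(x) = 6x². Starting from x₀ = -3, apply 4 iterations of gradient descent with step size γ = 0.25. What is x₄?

-48

f′(x) = 12x
Step 1: f′(-3) = -36; x₁ = -3 − 0.25·(-36) = 6
Step 2: f′(6) = 72; x₂ = 6 − 0.25·72 = -12
Step 3: f′(-12) = -144; x₃ = -12 − 0.25·(-144) = 24
Step 4: f′(24) = 288; x₄ = 24 − 0.25·288 = -48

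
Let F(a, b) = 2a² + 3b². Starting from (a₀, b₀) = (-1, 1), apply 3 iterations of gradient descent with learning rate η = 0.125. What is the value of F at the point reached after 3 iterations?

∇F = (4a, 6b)
Step 1: at (-1, 1), ∇F = (-4, 6) → (-1, 1) − 0.125·(-4, 6) = (-0.5, 0.25)
Step 2: at (-0.5, 0.25), ∇F = (-2, 1.5) → (-0.5, 0.25) − 0.125·(-2, 1.5) = (-0.25, 0.0625)
Step 3: at (-0.25, 0.0625), ∇F = (-1, 0.375) → (-0.25, 0.0625) − 0.125·(-1, 0.375) = (-0.125, 0.015625)
F(-0.125, 0.015625) = 0.031982421875

0.031982421875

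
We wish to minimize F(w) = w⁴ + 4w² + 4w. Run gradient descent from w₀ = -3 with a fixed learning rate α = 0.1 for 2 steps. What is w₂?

-374.9168

F′(w) = 4w³ + 8w + 4
w₁ = -3 − 0.1·(-128) = 9.8
w₂ = 9.8 − 0.1·3847.168 = -374.9168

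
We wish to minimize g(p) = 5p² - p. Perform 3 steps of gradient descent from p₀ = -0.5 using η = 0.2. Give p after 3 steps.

0.7

g′(p) = 10p - 1
Step 1: g′(-0.5) = -6; p₁ = -0.5 − 0.2·(-6) = 0.7
Step 2: g′(0.7) = 6; p₂ = 0.7 − 0.2·6 = -0.5
Step 3: g′(-0.5) = -6; p₃ = -0.5 − 0.2·(-6) = 0.7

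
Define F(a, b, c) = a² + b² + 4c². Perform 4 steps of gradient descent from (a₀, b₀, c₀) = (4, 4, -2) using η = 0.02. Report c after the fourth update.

∇F = (2a, 2b, 8c)
Step 1: at (4, 4, -2), ∇F = (8, 8, -16) → (4, 4, -2) − 0.02·(8, 8, -16) = (3.84, 3.84, -1.68)
Step 2: at (3.84, 3.84, -1.68), ∇F = (7.68, 7.68, -13.44) → (3.84, 3.84, -1.68) − 0.02·(7.68, 7.68, -13.44) = (3.6864, 3.6864, -1.4112)
Step 3: at (3.6864, 3.6864, -1.4112), ∇F = (7.3728, 7.3728, -11.2896) → (3.6864, 3.6864, -1.4112) − 0.02·(7.3728, 7.3728, -11.2896) = (3.538944, 3.538944, -1.185408)
Step 4: at (3.538944, 3.538944, -1.185408), ∇F = (7.077888, 7.077888, -9.483264) → (3.538944, 3.538944, -1.185408) − 0.02·(7.077888, 7.077888, -9.483264) = (3.39738624, 3.39738624, -0.99574272)
c = -0.99574272

-0.99574272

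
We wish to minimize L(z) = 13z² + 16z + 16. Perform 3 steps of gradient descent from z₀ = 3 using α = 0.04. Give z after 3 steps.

L′(z) = 26z + 16
z₁ = 3 − 0.04·94 = -0.76
z₂ = -0.76 − 0.04·(-3.76) = -0.6096
z₃ = -0.6096 − 0.04·0.1504 = -0.615616

-0.615616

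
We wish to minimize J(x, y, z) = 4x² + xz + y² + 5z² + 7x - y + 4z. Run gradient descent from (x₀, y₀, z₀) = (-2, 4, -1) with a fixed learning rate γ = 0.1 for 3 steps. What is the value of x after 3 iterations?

∇J = (8x + z + 7, 2y - 1, x + 10z + 4)
(x₁, y₁, z₁) = (-2, 4, -1) − 0.1·(-10, 7, -8) = (-1, 3.3, -0.2)
(x₂, y₂, z₂) = (-1, 3.3, -0.2) − 0.1·(-1.2, 5.6, 1) = (-0.88, 2.74, -0.3)
(x₃, y₃, z₃) = (-0.88, 2.74, -0.3) − 0.1·(-0.34, 4.48, 0.12) = (-0.846, 2.292, -0.312)
x = -0.846

-0.846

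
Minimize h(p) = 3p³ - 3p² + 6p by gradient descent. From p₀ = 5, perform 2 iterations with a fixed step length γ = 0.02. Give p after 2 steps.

0.804728

h′(p) = 9p² - 6p + 6
Step 1: h′(5) = 201; p₁ = 5 − 0.02·201 = 0.98
Step 2: h′(0.98) = 8.7636; p₂ = 0.98 − 0.02·8.7636 = 0.804728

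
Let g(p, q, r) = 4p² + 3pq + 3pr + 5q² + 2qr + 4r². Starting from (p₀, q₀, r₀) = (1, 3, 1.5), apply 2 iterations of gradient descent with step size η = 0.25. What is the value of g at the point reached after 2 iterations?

∇g = (8p + 3q + 3r, 3p + 10q + 2r, 3p + 2q + 8r)
(p₁, q₁, r₁) = (1, 3, 1.5) − 0.25·(21.5, 36, 21) = (-4.375, -6, -3.75)
(p₂, q₂, r₂) = (-4.375, -6, -3.75) − 0.25·(-64.25, -80.625, -55.125) = (11.6875, 14.15625, 10.03125)
g(11.6875, 14.15625, 10.03125) = 3082.9755859375

3082.9755859375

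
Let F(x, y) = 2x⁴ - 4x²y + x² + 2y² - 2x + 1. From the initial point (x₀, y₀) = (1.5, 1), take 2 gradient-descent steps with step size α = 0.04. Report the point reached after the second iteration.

∇F = (8x³ - 8xy + 2x - 2, -4x² + 4y)
(x₁, y₁) = (1.5, 1) − 0.04·(16, -5) = (0.86, 1.2)
(x₂, y₂) = (0.86, 1.2) − 0.04·(-3.447552, 1.8416) = (0.99790208, 1.126336)

(0.99790208, 1.126336)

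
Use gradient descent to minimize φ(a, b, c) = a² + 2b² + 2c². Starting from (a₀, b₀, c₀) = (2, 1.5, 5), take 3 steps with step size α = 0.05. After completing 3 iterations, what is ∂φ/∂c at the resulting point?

∇φ = (2a, 4b, 4c)
(a₁, b₁, c₁) = (2, 1.5, 5) − 0.05·(4, 6, 20) = (1.8, 1.2, 4)
(a₂, b₂, c₂) = (1.8, 1.2, 4) − 0.05·(3.6, 4.8, 16) = (1.62, 0.96, 3.2)
(a₃, b₃, c₃) = (1.62, 0.96, 3.2) − 0.05·(3.24, 3.84, 12.8) = (1.458, 0.768, 2.56)
∂φ/∂c at (1.458, 0.768, 2.56) = 10.24

10.24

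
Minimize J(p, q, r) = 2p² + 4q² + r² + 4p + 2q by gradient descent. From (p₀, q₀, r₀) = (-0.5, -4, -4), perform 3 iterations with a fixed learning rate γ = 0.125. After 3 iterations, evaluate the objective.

∇J = (4p + 4, 8q + 2, 2r)
Step 1: at (-0.5, -4, -4), ∇J = (2, -30, -8) → (-0.5, -4, -4) − 0.125·(2, -30, -8) = (-0.75, -0.25, -3)
Step 2: at (-0.75, -0.25, -3), ∇J = (1, 0, -6) → (-0.75, -0.25, -3) − 0.125·(1, 0, -6) = (-0.875, -0.25, -2.25)
Step 3: at (-0.875, -0.25, -2.25), ∇J = (0.5, 0, -4.5) → (-0.875, -0.25, -2.25) − 0.125·(0.5, 0, -4.5) = (-0.9375, -0.25, -1.6875)
J(-0.9375, -0.25, -1.6875) = 0.60546875

0.60546875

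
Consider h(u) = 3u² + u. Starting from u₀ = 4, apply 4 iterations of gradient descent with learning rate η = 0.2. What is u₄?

h′(u) = 6u + 1
u₁ = 4 − 0.2·25 = -1
u₂ = -1 − 0.2·(-5) = 0
u₃ = 0 − 0.2·1 = -0.2
u₄ = -0.2 − 0.2·(-0.2) = -0.16

-0.16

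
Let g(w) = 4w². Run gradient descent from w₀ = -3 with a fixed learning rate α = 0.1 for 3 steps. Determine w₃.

-0.024

g′(w) = 8w
w₁ = -3 − 0.1·(-24) = -0.6
w₂ = -0.6 − 0.1·(-4.8) = -0.12
w₃ = -0.12 − 0.1·(-0.96) = -0.024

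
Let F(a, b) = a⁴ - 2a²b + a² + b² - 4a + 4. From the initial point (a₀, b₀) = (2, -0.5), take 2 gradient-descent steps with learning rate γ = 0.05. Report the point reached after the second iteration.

(0.3764, -0.041)

∇F = (4a³ - 4ab + 2a - 4, -2a² + 2b)
Step 1: at (2, -0.5), ∇F = (36, -9) → (2, -0.5) − 0.05·(36, -9) = (0.2, -0.05)
Step 2: at (0.2, -0.05), ∇F = (-3.528, -0.18) → (0.2, -0.05) − 0.05·(-3.528, -0.18) = (0.3764, -0.041)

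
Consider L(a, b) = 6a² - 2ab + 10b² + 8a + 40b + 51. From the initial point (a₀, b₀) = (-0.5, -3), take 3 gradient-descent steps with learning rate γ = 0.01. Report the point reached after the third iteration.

(-0.7022, -2.540612)

∇L = (12a - 2b + 8, -2a + 20b + 40)
Step 1: at (-0.5, -3), ∇L = (8, -19) → (-0.5, -3) − 0.01·(8, -19) = (-0.58, -2.81)
Step 2: at (-0.58, -2.81), ∇L = (6.66, -15.04) → (-0.58, -2.81) − 0.01·(6.66, -15.04) = (-0.6466, -2.6596)
Step 3: at (-0.6466, -2.6596), ∇L = (5.56, -11.8988) → (-0.6466, -2.6596) − 0.01·(5.56, -11.8988) = (-0.7022, -2.540612)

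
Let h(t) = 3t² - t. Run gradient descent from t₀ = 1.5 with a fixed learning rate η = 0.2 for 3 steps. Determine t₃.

h′(t) = 6t - 1
t₁ = 1.5 − 0.2·8 = -0.1
t₂ = -0.1 − 0.2·(-1.6) = 0.22
t₃ = 0.22 − 0.2·0.32 = 0.156

0.156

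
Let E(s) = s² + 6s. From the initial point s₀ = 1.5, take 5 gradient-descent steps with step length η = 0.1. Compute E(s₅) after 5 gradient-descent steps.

E′(s) = 2s + 6
s₁ = 1.5 − 0.1·9 = 0.6
s₂ = 0.6 − 0.1·7.2 = -0.12
s₃ = -0.12 − 0.1·5.76 = -0.696
s₄ = -0.696 − 0.1·4.608 = -1.1568
s₅ = -1.1568 − 0.1·3.6864 = -1.52544
E(-1.52544) = -6.8256728064

-6.8256728064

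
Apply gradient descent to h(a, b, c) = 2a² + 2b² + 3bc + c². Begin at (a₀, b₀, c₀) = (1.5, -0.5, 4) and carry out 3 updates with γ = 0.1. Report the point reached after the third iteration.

∇h = (4a, 4b + 3c, 3b + 2c)
(a₁, b₁, c₁) = (1.5, -0.5, 4) − 0.1·(6, 10, 6.5) = (0.9, -1.5, 3.35)
(a₂, b₂, c₂) = (0.9, -1.5, 3.35) − 0.1·(3.6, 4.05, 2.2) = (0.54, -1.905, 3.13)
(a₃, b₃, c₃) = (0.54, -1.905, 3.13) − 0.1·(2.16, 1.77, 0.545) = (0.324, -2.082, 3.0755)

(0.324, -2.082, 3.0755)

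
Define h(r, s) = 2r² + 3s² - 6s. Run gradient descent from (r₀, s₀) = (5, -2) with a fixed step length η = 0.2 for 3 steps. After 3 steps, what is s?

1.024

∇h = (4r, 6s - 6)
(r₁, s₁) = (5, -2) − 0.2·(20, -18) = (1, 1.6)
(r₂, s₂) = (1, 1.6) − 0.2·(4, 3.6) = (0.2, 0.88)
(r₃, s₃) = (0.2, 0.88) − 0.2·(0.8, -0.72) = (0.04, 1.024)
s = 1.024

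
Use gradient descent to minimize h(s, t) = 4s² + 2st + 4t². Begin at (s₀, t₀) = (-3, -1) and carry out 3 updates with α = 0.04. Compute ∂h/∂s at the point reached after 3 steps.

∇h = (8s + 2t, 2s + 8t)
Step 1: at (-3, -1), ∇h = (-26, -14) → (-3, -1) − 0.04·(-26, -14) = (-1.96, -0.44)
Step 2: at (-1.96, -0.44), ∇h = (-16.56, -7.44) → (-1.96, -0.44) − 0.04·(-16.56, -7.44) = (-1.2976, -0.1424)
Step 3: at (-1.2976, -0.1424), ∇h = (-10.6656, -3.7344) → (-1.2976, -0.1424) − 0.04·(-10.6656, -3.7344) = (-0.870976, 0.006976)
∂h/∂s at (-0.870976, 0.006976) = -6.953856

-6.953856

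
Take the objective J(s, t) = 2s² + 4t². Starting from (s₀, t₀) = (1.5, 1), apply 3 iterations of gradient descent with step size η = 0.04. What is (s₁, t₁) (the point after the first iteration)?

(1.26, 0.68)

∇J = (4s, 8t)
Step 1: at (1.5, 1), ∇J = (6, 8) → (1.5, 1) − 0.04·(6, 8) = (1.26, 0.68)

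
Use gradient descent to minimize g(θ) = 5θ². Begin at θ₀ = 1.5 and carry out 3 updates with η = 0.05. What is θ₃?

0.1875

g′(θ) = 10θ
Step 1: g′(1.5) = 15; θ₁ = 1.5 − 0.05·15 = 0.75
Step 2: g′(0.75) = 7.5; θ₂ = 0.75 − 0.05·7.5 = 0.375
Step 3: g′(0.375) = 3.75; θ₃ = 0.375 − 0.05·3.75 = 0.1875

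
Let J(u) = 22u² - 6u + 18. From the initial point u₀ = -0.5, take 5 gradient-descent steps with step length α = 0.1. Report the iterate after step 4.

-84.9032

J′(u) = 44u - 6
Step 1: J′(-0.5) = -28; u₁ = -0.5 − 0.1·(-28) = 2.3
Step 2: J′(2.3) = 95.2; u₂ = 2.3 − 0.1·95.2 = -7.22
Step 3: J′(-7.22) = -323.68; u₃ = -7.22 − 0.1·(-323.68) = 25.148
Step 4: J′(25.148) = 1100.512; u₄ = 25.148 − 0.1·1100.512 = -84.9032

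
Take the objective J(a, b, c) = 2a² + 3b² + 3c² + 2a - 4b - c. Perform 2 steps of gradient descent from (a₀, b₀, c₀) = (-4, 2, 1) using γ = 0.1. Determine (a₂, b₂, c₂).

(-1.76, 0.88, 0.3)

∇J = (4a + 2, 6b - 4, 6c - 1)
(a₁, b₁, c₁) = (-4, 2, 1) − 0.1·(-14, 8, 5) = (-2.6, 1.2, 0.5)
(a₂, b₂, c₂) = (-2.6, 1.2, 0.5) − 0.1·(-8.4, 3.2, 2) = (-1.76, 0.88, 0.3)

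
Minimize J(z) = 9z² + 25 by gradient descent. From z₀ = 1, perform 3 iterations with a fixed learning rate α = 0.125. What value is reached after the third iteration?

J′(z) = 18z
Step 1: J′(1) = 18; z₁ = 1 − 0.125·18 = -1.25
Step 2: J′(-1.25) = -22.5; z₂ = -1.25 − 0.125·(-22.5) = 1.5625
Step 3: J′(1.5625) = 28.125; z₃ = 1.5625 − 0.125·28.125 = -1.953125

-1.953125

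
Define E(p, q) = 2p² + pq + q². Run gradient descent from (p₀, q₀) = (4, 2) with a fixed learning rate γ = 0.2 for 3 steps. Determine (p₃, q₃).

(-0.032, 0.096)

∇E = (4p + q, p + 2q)
(p₁, q₁) = (4, 2) − 0.2·(18, 8) = (0.4, 0.4)
(p₂, q₂) = (0.4, 0.4) − 0.2·(2, 1.2) = (0, 0.16)
(p₃, q₃) = (0, 0.16) − 0.2·(0.16, 0.32) = (-0.032, 0.096)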